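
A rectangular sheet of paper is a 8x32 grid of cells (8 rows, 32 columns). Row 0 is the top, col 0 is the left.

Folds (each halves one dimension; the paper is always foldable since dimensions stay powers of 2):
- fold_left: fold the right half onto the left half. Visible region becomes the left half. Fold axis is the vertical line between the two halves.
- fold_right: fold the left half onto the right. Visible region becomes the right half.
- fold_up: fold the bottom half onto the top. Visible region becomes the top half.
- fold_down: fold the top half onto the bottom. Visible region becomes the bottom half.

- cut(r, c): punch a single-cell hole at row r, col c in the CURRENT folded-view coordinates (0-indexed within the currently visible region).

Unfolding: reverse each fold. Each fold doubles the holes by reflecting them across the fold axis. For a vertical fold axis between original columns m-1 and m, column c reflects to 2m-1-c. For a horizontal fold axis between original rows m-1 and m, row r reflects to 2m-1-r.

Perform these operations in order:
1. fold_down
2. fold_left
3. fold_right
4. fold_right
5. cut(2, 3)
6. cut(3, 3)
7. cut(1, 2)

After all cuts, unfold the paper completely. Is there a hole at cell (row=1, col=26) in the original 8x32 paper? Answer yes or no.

Op 1 fold_down: fold axis h@4; visible region now rows[4,8) x cols[0,32) = 4x32
Op 2 fold_left: fold axis v@16; visible region now rows[4,8) x cols[0,16) = 4x16
Op 3 fold_right: fold axis v@8; visible region now rows[4,8) x cols[8,16) = 4x8
Op 4 fold_right: fold axis v@12; visible region now rows[4,8) x cols[12,16) = 4x4
Op 5 cut(2, 3): punch at orig (6,15); cuts so far [(6, 15)]; region rows[4,8) x cols[12,16) = 4x4
Op 6 cut(3, 3): punch at orig (7,15); cuts so far [(6, 15), (7, 15)]; region rows[4,8) x cols[12,16) = 4x4
Op 7 cut(1, 2): punch at orig (5,14); cuts so far [(5, 14), (6, 15), (7, 15)]; region rows[4,8) x cols[12,16) = 4x4
Unfold 1 (reflect across v@12): 6 holes -> [(5, 9), (5, 14), (6, 8), (6, 15), (7, 8), (7, 15)]
Unfold 2 (reflect across v@8): 12 holes -> [(5, 1), (5, 6), (5, 9), (5, 14), (6, 0), (6, 7), (6, 8), (6, 15), (7, 0), (7, 7), (7, 8), (7, 15)]
Unfold 3 (reflect across v@16): 24 holes -> [(5, 1), (5, 6), (5, 9), (5, 14), (5, 17), (5, 22), (5, 25), (5, 30), (6, 0), (6, 7), (6, 8), (6, 15), (6, 16), (6, 23), (6, 24), (6, 31), (7, 0), (7, 7), (7, 8), (7, 15), (7, 16), (7, 23), (7, 24), (7, 31)]
Unfold 4 (reflect across h@4): 48 holes -> [(0, 0), (0, 7), (0, 8), (0, 15), (0, 16), (0, 23), (0, 24), (0, 31), (1, 0), (1, 7), (1, 8), (1, 15), (1, 16), (1, 23), (1, 24), (1, 31), (2, 1), (2, 6), (2, 9), (2, 14), (2, 17), (2, 22), (2, 25), (2, 30), (5, 1), (5, 6), (5, 9), (5, 14), (5, 17), (5, 22), (5, 25), (5, 30), (6, 0), (6, 7), (6, 8), (6, 15), (6, 16), (6, 23), (6, 24), (6, 31), (7, 0), (7, 7), (7, 8), (7, 15), (7, 16), (7, 23), (7, 24), (7, 31)]
Holes: [(0, 0), (0, 7), (0, 8), (0, 15), (0, 16), (0, 23), (0, 24), (0, 31), (1, 0), (1, 7), (1, 8), (1, 15), (1, 16), (1, 23), (1, 24), (1, 31), (2, 1), (2, 6), (2, 9), (2, 14), (2, 17), (2, 22), (2, 25), (2, 30), (5, 1), (5, 6), (5, 9), (5, 14), (5, 17), (5, 22), (5, 25), (5, 30), (6, 0), (6, 7), (6, 8), (6, 15), (6, 16), (6, 23), (6, 24), (6, 31), (7, 0), (7, 7), (7, 8), (7, 15), (7, 16), (7, 23), (7, 24), (7, 31)]

Answer: no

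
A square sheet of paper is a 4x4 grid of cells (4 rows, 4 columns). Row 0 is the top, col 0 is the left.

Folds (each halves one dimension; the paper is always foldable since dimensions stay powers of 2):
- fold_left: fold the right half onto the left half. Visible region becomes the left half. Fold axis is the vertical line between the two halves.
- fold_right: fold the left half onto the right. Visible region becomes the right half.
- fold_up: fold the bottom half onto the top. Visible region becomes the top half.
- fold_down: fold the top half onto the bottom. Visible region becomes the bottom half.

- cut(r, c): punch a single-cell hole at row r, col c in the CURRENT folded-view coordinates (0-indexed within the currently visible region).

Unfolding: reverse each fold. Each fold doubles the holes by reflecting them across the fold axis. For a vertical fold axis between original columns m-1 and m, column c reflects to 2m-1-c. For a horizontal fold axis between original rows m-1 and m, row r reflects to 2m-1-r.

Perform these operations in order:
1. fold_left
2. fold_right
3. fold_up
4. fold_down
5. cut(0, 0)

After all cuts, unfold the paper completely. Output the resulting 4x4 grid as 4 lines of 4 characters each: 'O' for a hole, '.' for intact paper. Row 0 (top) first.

Op 1 fold_left: fold axis v@2; visible region now rows[0,4) x cols[0,2) = 4x2
Op 2 fold_right: fold axis v@1; visible region now rows[0,4) x cols[1,2) = 4x1
Op 3 fold_up: fold axis h@2; visible region now rows[0,2) x cols[1,2) = 2x1
Op 4 fold_down: fold axis h@1; visible region now rows[1,2) x cols[1,2) = 1x1
Op 5 cut(0, 0): punch at orig (1,1); cuts so far [(1, 1)]; region rows[1,2) x cols[1,2) = 1x1
Unfold 1 (reflect across h@1): 2 holes -> [(0, 1), (1, 1)]
Unfold 2 (reflect across h@2): 4 holes -> [(0, 1), (1, 1), (2, 1), (3, 1)]
Unfold 3 (reflect across v@1): 8 holes -> [(0, 0), (0, 1), (1, 0), (1, 1), (2, 0), (2, 1), (3, 0), (3, 1)]
Unfold 4 (reflect across v@2): 16 holes -> [(0, 0), (0, 1), (0, 2), (0, 3), (1, 0), (1, 1), (1, 2), (1, 3), (2, 0), (2, 1), (2, 2), (2, 3), (3, 0), (3, 1), (3, 2), (3, 3)]

Answer: OOOO
OOOO
OOOO
OOOO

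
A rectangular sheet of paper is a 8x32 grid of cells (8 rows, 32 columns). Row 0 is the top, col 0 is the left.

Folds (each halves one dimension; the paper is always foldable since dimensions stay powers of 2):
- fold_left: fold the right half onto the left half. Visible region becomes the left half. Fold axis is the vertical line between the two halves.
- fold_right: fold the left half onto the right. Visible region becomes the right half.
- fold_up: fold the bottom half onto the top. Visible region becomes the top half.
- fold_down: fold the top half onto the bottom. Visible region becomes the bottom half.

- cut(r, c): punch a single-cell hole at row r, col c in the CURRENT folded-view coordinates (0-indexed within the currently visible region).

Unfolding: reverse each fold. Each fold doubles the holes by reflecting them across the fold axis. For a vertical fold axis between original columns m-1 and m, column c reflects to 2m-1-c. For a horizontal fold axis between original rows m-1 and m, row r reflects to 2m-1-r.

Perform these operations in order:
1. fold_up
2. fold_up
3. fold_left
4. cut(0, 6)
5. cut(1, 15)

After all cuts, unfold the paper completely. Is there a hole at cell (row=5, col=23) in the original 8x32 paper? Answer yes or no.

Answer: no

Derivation:
Op 1 fold_up: fold axis h@4; visible region now rows[0,4) x cols[0,32) = 4x32
Op 2 fold_up: fold axis h@2; visible region now rows[0,2) x cols[0,32) = 2x32
Op 3 fold_left: fold axis v@16; visible region now rows[0,2) x cols[0,16) = 2x16
Op 4 cut(0, 6): punch at orig (0,6); cuts so far [(0, 6)]; region rows[0,2) x cols[0,16) = 2x16
Op 5 cut(1, 15): punch at orig (1,15); cuts so far [(0, 6), (1, 15)]; region rows[0,2) x cols[0,16) = 2x16
Unfold 1 (reflect across v@16): 4 holes -> [(0, 6), (0, 25), (1, 15), (1, 16)]
Unfold 2 (reflect across h@2): 8 holes -> [(0, 6), (0, 25), (1, 15), (1, 16), (2, 15), (2, 16), (3, 6), (3, 25)]
Unfold 3 (reflect across h@4): 16 holes -> [(0, 6), (0, 25), (1, 15), (1, 16), (2, 15), (2, 16), (3, 6), (3, 25), (4, 6), (4, 25), (5, 15), (5, 16), (6, 15), (6, 16), (7, 6), (7, 25)]
Holes: [(0, 6), (0, 25), (1, 15), (1, 16), (2, 15), (2, 16), (3, 6), (3, 25), (4, 6), (4, 25), (5, 15), (5, 16), (6, 15), (6, 16), (7, 6), (7, 25)]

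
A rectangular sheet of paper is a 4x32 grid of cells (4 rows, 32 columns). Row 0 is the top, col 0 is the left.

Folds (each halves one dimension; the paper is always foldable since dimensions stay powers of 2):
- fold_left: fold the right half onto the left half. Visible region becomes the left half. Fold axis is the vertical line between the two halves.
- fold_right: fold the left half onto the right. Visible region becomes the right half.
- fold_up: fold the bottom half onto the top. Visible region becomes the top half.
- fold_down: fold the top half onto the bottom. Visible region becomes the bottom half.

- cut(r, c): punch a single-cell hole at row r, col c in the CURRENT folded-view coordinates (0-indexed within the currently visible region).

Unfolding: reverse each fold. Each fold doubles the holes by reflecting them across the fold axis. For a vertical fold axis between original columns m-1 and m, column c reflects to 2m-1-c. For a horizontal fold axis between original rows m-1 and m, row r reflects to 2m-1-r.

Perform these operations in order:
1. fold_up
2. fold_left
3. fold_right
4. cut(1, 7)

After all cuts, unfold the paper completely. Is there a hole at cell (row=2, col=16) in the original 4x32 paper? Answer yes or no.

Op 1 fold_up: fold axis h@2; visible region now rows[0,2) x cols[0,32) = 2x32
Op 2 fold_left: fold axis v@16; visible region now rows[0,2) x cols[0,16) = 2x16
Op 3 fold_right: fold axis v@8; visible region now rows[0,2) x cols[8,16) = 2x8
Op 4 cut(1, 7): punch at orig (1,15); cuts so far [(1, 15)]; region rows[0,2) x cols[8,16) = 2x8
Unfold 1 (reflect across v@8): 2 holes -> [(1, 0), (1, 15)]
Unfold 2 (reflect across v@16): 4 holes -> [(1, 0), (1, 15), (1, 16), (1, 31)]
Unfold 3 (reflect across h@2): 8 holes -> [(1, 0), (1, 15), (1, 16), (1, 31), (2, 0), (2, 15), (2, 16), (2, 31)]
Holes: [(1, 0), (1, 15), (1, 16), (1, 31), (2, 0), (2, 15), (2, 16), (2, 31)]

Answer: yes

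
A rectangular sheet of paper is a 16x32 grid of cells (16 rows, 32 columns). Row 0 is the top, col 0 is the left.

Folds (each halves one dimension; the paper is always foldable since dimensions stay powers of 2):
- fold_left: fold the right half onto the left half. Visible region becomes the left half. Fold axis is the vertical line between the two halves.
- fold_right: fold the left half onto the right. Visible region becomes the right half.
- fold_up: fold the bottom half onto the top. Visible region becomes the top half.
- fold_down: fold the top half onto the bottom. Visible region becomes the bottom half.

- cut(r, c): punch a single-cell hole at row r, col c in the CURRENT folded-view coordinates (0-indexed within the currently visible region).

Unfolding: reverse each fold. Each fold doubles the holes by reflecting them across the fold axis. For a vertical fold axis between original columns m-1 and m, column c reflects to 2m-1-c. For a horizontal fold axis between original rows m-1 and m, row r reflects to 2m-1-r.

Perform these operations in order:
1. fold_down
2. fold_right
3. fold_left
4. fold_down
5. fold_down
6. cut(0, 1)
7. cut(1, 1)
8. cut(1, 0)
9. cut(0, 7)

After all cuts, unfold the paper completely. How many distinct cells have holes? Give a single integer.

Op 1 fold_down: fold axis h@8; visible region now rows[8,16) x cols[0,32) = 8x32
Op 2 fold_right: fold axis v@16; visible region now rows[8,16) x cols[16,32) = 8x16
Op 3 fold_left: fold axis v@24; visible region now rows[8,16) x cols[16,24) = 8x8
Op 4 fold_down: fold axis h@12; visible region now rows[12,16) x cols[16,24) = 4x8
Op 5 fold_down: fold axis h@14; visible region now rows[14,16) x cols[16,24) = 2x8
Op 6 cut(0, 1): punch at orig (14,17); cuts so far [(14, 17)]; region rows[14,16) x cols[16,24) = 2x8
Op 7 cut(1, 1): punch at orig (15,17); cuts so far [(14, 17), (15, 17)]; region rows[14,16) x cols[16,24) = 2x8
Op 8 cut(1, 0): punch at orig (15,16); cuts so far [(14, 17), (15, 16), (15, 17)]; region rows[14,16) x cols[16,24) = 2x8
Op 9 cut(0, 7): punch at orig (14,23); cuts so far [(14, 17), (14, 23), (15, 16), (15, 17)]; region rows[14,16) x cols[16,24) = 2x8
Unfold 1 (reflect across h@14): 8 holes -> [(12, 16), (12, 17), (13, 17), (13, 23), (14, 17), (14, 23), (15, 16), (15, 17)]
Unfold 2 (reflect across h@12): 16 holes -> [(8, 16), (8, 17), (9, 17), (9, 23), (10, 17), (10, 23), (11, 16), (11, 17), (12, 16), (12, 17), (13, 17), (13, 23), (14, 17), (14, 23), (15, 16), (15, 17)]
Unfold 3 (reflect across v@24): 32 holes -> [(8, 16), (8, 17), (8, 30), (8, 31), (9, 17), (9, 23), (9, 24), (9, 30), (10, 17), (10, 23), (10, 24), (10, 30), (11, 16), (11, 17), (11, 30), (11, 31), (12, 16), (12, 17), (12, 30), (12, 31), (13, 17), (13, 23), (13, 24), (13, 30), (14, 17), (14, 23), (14, 24), (14, 30), (15, 16), (15, 17), (15, 30), (15, 31)]
Unfold 4 (reflect across v@16): 64 holes -> [(8, 0), (8, 1), (8, 14), (8, 15), (8, 16), (8, 17), (8, 30), (8, 31), (9, 1), (9, 7), (9, 8), (9, 14), (9, 17), (9, 23), (9, 24), (9, 30), (10, 1), (10, 7), (10, 8), (10, 14), (10, 17), (10, 23), (10, 24), (10, 30), (11, 0), (11, 1), (11, 14), (11, 15), (11, 16), (11, 17), (11, 30), (11, 31), (12, 0), (12, 1), (12, 14), (12, 15), (12, 16), (12, 17), (12, 30), (12, 31), (13, 1), (13, 7), (13, 8), (13, 14), (13, 17), (13, 23), (13, 24), (13, 30), (14, 1), (14, 7), (14, 8), (14, 14), (14, 17), (14, 23), (14, 24), (14, 30), (15, 0), (15, 1), (15, 14), (15, 15), (15, 16), (15, 17), (15, 30), (15, 31)]
Unfold 5 (reflect across h@8): 128 holes -> [(0, 0), (0, 1), (0, 14), (0, 15), (0, 16), (0, 17), (0, 30), (0, 31), (1, 1), (1, 7), (1, 8), (1, 14), (1, 17), (1, 23), (1, 24), (1, 30), (2, 1), (2, 7), (2, 8), (2, 14), (2, 17), (2, 23), (2, 24), (2, 30), (3, 0), (3, 1), (3, 14), (3, 15), (3, 16), (3, 17), (3, 30), (3, 31), (4, 0), (4, 1), (4, 14), (4, 15), (4, 16), (4, 17), (4, 30), (4, 31), (5, 1), (5, 7), (5, 8), (5, 14), (5, 17), (5, 23), (5, 24), (5, 30), (6, 1), (6, 7), (6, 8), (6, 14), (6, 17), (6, 23), (6, 24), (6, 30), (7, 0), (7, 1), (7, 14), (7, 15), (7, 16), (7, 17), (7, 30), (7, 31), (8, 0), (8, 1), (8, 14), (8, 15), (8, 16), (8, 17), (8, 30), (8, 31), (9, 1), (9, 7), (9, 8), (9, 14), (9, 17), (9, 23), (9, 24), (9, 30), (10, 1), (10, 7), (10, 8), (10, 14), (10, 17), (10, 23), (10, 24), (10, 30), (11, 0), (11, 1), (11, 14), (11, 15), (11, 16), (11, 17), (11, 30), (11, 31), (12, 0), (12, 1), (12, 14), (12, 15), (12, 16), (12, 17), (12, 30), (12, 31), (13, 1), (13, 7), (13, 8), (13, 14), (13, 17), (13, 23), (13, 24), (13, 30), (14, 1), (14, 7), (14, 8), (14, 14), (14, 17), (14, 23), (14, 24), (14, 30), (15, 0), (15, 1), (15, 14), (15, 15), (15, 16), (15, 17), (15, 30), (15, 31)]

Answer: 128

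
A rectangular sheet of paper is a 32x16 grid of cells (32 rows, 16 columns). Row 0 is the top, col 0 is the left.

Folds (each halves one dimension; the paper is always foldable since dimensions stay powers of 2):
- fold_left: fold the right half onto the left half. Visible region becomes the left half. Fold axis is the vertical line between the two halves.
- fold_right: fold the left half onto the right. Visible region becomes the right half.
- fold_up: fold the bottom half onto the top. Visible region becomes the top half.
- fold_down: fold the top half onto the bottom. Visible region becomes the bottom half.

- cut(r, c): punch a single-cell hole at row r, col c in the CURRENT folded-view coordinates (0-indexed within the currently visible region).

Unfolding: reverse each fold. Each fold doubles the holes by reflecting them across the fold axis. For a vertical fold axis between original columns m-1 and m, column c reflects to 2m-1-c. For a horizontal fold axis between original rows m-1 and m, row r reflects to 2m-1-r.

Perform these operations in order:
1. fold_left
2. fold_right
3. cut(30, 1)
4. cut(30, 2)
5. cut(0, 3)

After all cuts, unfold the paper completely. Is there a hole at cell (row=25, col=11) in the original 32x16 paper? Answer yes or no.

Answer: no

Derivation:
Op 1 fold_left: fold axis v@8; visible region now rows[0,32) x cols[0,8) = 32x8
Op 2 fold_right: fold axis v@4; visible region now rows[0,32) x cols[4,8) = 32x4
Op 3 cut(30, 1): punch at orig (30,5); cuts so far [(30, 5)]; region rows[0,32) x cols[4,8) = 32x4
Op 4 cut(30, 2): punch at orig (30,6); cuts so far [(30, 5), (30, 6)]; region rows[0,32) x cols[4,8) = 32x4
Op 5 cut(0, 3): punch at orig (0,7); cuts so far [(0, 7), (30, 5), (30, 6)]; region rows[0,32) x cols[4,8) = 32x4
Unfold 1 (reflect across v@4): 6 holes -> [(0, 0), (0, 7), (30, 1), (30, 2), (30, 5), (30, 6)]
Unfold 2 (reflect across v@8): 12 holes -> [(0, 0), (0, 7), (0, 8), (0, 15), (30, 1), (30, 2), (30, 5), (30, 6), (30, 9), (30, 10), (30, 13), (30, 14)]
Holes: [(0, 0), (0, 7), (0, 8), (0, 15), (30, 1), (30, 2), (30, 5), (30, 6), (30, 9), (30, 10), (30, 13), (30, 14)]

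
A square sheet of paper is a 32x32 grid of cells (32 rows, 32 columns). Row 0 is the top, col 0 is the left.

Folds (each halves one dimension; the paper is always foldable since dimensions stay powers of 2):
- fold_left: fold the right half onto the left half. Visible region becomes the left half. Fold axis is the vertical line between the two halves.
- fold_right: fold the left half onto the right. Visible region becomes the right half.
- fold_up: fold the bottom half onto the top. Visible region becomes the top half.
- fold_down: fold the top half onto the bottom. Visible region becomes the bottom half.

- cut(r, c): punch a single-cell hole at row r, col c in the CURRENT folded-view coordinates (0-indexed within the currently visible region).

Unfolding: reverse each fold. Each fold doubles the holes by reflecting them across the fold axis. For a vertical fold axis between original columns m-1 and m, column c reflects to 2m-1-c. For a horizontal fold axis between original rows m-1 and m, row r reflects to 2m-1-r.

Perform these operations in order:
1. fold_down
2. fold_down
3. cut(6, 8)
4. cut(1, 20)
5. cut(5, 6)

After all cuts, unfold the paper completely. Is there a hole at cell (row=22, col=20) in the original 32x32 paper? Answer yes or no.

Answer: yes

Derivation:
Op 1 fold_down: fold axis h@16; visible region now rows[16,32) x cols[0,32) = 16x32
Op 2 fold_down: fold axis h@24; visible region now rows[24,32) x cols[0,32) = 8x32
Op 3 cut(6, 8): punch at orig (30,8); cuts so far [(30, 8)]; region rows[24,32) x cols[0,32) = 8x32
Op 4 cut(1, 20): punch at orig (25,20); cuts so far [(25, 20), (30, 8)]; region rows[24,32) x cols[0,32) = 8x32
Op 5 cut(5, 6): punch at orig (29,6); cuts so far [(25, 20), (29, 6), (30, 8)]; region rows[24,32) x cols[0,32) = 8x32
Unfold 1 (reflect across h@24): 6 holes -> [(17, 8), (18, 6), (22, 20), (25, 20), (29, 6), (30, 8)]
Unfold 2 (reflect across h@16): 12 holes -> [(1, 8), (2, 6), (6, 20), (9, 20), (13, 6), (14, 8), (17, 8), (18, 6), (22, 20), (25, 20), (29, 6), (30, 8)]
Holes: [(1, 8), (2, 6), (6, 20), (9, 20), (13, 6), (14, 8), (17, 8), (18, 6), (22, 20), (25, 20), (29, 6), (30, 8)]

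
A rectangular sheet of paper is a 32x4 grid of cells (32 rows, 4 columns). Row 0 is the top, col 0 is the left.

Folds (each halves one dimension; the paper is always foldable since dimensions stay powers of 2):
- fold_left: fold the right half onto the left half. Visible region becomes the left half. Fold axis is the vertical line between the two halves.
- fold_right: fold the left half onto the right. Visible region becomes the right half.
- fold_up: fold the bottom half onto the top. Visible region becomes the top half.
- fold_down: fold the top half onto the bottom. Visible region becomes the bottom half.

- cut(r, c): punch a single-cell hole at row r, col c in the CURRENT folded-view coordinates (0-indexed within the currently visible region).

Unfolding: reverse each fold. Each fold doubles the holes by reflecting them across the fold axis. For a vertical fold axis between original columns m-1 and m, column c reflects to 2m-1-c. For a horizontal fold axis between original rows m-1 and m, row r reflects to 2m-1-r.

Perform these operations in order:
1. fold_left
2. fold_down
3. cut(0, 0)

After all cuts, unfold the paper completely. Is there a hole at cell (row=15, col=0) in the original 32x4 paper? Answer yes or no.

Op 1 fold_left: fold axis v@2; visible region now rows[0,32) x cols[0,2) = 32x2
Op 2 fold_down: fold axis h@16; visible region now rows[16,32) x cols[0,2) = 16x2
Op 3 cut(0, 0): punch at orig (16,0); cuts so far [(16, 0)]; region rows[16,32) x cols[0,2) = 16x2
Unfold 1 (reflect across h@16): 2 holes -> [(15, 0), (16, 0)]
Unfold 2 (reflect across v@2): 4 holes -> [(15, 0), (15, 3), (16, 0), (16, 3)]
Holes: [(15, 0), (15, 3), (16, 0), (16, 3)]

Answer: yes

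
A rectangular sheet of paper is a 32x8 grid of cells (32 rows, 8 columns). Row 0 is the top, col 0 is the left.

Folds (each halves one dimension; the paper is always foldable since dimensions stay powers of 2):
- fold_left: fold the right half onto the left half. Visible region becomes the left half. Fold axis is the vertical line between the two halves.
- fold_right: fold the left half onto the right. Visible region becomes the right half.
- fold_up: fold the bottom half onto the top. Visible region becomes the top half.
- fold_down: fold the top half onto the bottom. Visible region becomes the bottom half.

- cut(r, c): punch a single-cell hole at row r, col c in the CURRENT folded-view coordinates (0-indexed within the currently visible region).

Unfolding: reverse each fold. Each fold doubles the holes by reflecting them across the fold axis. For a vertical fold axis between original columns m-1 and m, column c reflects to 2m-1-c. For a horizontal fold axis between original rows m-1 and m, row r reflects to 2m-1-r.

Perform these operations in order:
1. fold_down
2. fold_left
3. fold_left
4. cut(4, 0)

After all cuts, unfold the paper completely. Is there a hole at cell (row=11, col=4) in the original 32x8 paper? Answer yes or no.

Op 1 fold_down: fold axis h@16; visible region now rows[16,32) x cols[0,8) = 16x8
Op 2 fold_left: fold axis v@4; visible region now rows[16,32) x cols[0,4) = 16x4
Op 3 fold_left: fold axis v@2; visible region now rows[16,32) x cols[0,2) = 16x2
Op 4 cut(4, 0): punch at orig (20,0); cuts so far [(20, 0)]; region rows[16,32) x cols[0,2) = 16x2
Unfold 1 (reflect across v@2): 2 holes -> [(20, 0), (20, 3)]
Unfold 2 (reflect across v@4): 4 holes -> [(20, 0), (20, 3), (20, 4), (20, 7)]
Unfold 3 (reflect across h@16): 8 holes -> [(11, 0), (11, 3), (11, 4), (11, 7), (20, 0), (20, 3), (20, 4), (20, 7)]
Holes: [(11, 0), (11, 3), (11, 4), (11, 7), (20, 0), (20, 3), (20, 4), (20, 7)]

Answer: yes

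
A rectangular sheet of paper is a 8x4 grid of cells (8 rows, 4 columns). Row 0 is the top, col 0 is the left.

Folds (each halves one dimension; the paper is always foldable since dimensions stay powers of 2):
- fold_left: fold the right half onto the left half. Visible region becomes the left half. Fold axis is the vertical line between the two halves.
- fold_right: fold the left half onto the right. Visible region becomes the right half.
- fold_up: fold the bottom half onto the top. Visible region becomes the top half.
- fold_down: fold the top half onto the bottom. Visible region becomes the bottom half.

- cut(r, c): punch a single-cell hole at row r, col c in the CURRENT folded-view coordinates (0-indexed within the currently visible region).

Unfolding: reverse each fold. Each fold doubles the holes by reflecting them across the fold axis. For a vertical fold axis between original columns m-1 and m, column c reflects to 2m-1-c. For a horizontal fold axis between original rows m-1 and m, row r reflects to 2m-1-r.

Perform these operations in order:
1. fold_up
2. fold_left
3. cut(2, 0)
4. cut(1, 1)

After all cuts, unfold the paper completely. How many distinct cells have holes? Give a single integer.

Op 1 fold_up: fold axis h@4; visible region now rows[0,4) x cols[0,4) = 4x4
Op 2 fold_left: fold axis v@2; visible region now rows[0,4) x cols[0,2) = 4x2
Op 3 cut(2, 0): punch at orig (2,0); cuts so far [(2, 0)]; region rows[0,4) x cols[0,2) = 4x2
Op 4 cut(1, 1): punch at orig (1,1); cuts so far [(1, 1), (2, 0)]; region rows[0,4) x cols[0,2) = 4x2
Unfold 1 (reflect across v@2): 4 holes -> [(1, 1), (1, 2), (2, 0), (2, 3)]
Unfold 2 (reflect across h@4): 8 holes -> [(1, 1), (1, 2), (2, 0), (2, 3), (5, 0), (5, 3), (6, 1), (6, 2)]

Answer: 8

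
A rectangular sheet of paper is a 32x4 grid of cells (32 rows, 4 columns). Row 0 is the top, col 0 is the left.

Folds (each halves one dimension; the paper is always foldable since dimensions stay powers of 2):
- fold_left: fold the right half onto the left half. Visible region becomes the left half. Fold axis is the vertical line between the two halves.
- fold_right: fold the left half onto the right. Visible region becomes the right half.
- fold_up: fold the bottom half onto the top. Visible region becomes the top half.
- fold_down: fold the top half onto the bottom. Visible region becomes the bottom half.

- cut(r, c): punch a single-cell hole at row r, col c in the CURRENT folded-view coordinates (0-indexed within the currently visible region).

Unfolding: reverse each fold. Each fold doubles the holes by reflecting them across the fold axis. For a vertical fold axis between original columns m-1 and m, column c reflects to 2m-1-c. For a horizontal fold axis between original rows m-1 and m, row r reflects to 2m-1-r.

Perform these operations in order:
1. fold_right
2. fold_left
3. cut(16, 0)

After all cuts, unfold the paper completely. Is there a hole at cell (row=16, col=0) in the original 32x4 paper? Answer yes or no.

Op 1 fold_right: fold axis v@2; visible region now rows[0,32) x cols[2,4) = 32x2
Op 2 fold_left: fold axis v@3; visible region now rows[0,32) x cols[2,3) = 32x1
Op 3 cut(16, 0): punch at orig (16,2); cuts so far [(16, 2)]; region rows[0,32) x cols[2,3) = 32x1
Unfold 1 (reflect across v@3): 2 holes -> [(16, 2), (16, 3)]
Unfold 2 (reflect across v@2): 4 holes -> [(16, 0), (16, 1), (16, 2), (16, 3)]
Holes: [(16, 0), (16, 1), (16, 2), (16, 3)]

Answer: yes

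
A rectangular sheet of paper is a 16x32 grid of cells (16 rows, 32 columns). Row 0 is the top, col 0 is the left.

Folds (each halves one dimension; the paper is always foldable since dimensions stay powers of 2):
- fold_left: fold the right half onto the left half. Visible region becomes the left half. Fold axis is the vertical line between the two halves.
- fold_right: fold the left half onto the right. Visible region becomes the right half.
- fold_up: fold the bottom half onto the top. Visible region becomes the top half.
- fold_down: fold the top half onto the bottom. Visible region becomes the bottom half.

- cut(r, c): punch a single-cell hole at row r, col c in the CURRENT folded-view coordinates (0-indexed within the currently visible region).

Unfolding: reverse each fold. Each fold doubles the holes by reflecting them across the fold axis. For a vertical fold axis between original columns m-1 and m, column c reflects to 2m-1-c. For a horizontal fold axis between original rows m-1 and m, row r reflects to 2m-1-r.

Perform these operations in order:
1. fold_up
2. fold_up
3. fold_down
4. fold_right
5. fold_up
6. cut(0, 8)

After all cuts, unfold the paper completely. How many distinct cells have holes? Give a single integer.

Answer: 32

Derivation:
Op 1 fold_up: fold axis h@8; visible region now rows[0,8) x cols[0,32) = 8x32
Op 2 fold_up: fold axis h@4; visible region now rows[0,4) x cols[0,32) = 4x32
Op 3 fold_down: fold axis h@2; visible region now rows[2,4) x cols[0,32) = 2x32
Op 4 fold_right: fold axis v@16; visible region now rows[2,4) x cols[16,32) = 2x16
Op 5 fold_up: fold axis h@3; visible region now rows[2,3) x cols[16,32) = 1x16
Op 6 cut(0, 8): punch at orig (2,24); cuts so far [(2, 24)]; region rows[2,3) x cols[16,32) = 1x16
Unfold 1 (reflect across h@3): 2 holes -> [(2, 24), (3, 24)]
Unfold 2 (reflect across v@16): 4 holes -> [(2, 7), (2, 24), (3, 7), (3, 24)]
Unfold 3 (reflect across h@2): 8 holes -> [(0, 7), (0, 24), (1, 7), (1, 24), (2, 7), (2, 24), (3, 7), (3, 24)]
Unfold 4 (reflect across h@4): 16 holes -> [(0, 7), (0, 24), (1, 7), (1, 24), (2, 7), (2, 24), (3, 7), (3, 24), (4, 7), (4, 24), (5, 7), (5, 24), (6, 7), (6, 24), (7, 7), (7, 24)]
Unfold 5 (reflect across h@8): 32 holes -> [(0, 7), (0, 24), (1, 7), (1, 24), (2, 7), (2, 24), (3, 7), (3, 24), (4, 7), (4, 24), (5, 7), (5, 24), (6, 7), (6, 24), (7, 7), (7, 24), (8, 7), (8, 24), (9, 7), (9, 24), (10, 7), (10, 24), (11, 7), (11, 24), (12, 7), (12, 24), (13, 7), (13, 24), (14, 7), (14, 24), (15, 7), (15, 24)]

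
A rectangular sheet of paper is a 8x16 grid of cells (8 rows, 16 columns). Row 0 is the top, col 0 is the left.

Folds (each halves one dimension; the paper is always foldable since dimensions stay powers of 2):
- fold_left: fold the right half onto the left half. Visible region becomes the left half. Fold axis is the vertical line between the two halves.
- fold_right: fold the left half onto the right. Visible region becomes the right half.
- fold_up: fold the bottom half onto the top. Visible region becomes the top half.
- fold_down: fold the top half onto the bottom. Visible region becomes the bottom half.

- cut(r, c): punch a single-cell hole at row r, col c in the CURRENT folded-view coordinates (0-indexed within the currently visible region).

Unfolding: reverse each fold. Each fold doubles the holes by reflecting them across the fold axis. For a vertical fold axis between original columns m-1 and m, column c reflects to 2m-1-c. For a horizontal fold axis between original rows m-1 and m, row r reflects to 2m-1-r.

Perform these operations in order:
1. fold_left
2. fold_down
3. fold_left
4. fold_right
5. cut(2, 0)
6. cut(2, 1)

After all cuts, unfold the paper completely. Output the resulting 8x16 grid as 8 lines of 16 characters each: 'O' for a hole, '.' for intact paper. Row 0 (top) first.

Op 1 fold_left: fold axis v@8; visible region now rows[0,8) x cols[0,8) = 8x8
Op 2 fold_down: fold axis h@4; visible region now rows[4,8) x cols[0,8) = 4x8
Op 3 fold_left: fold axis v@4; visible region now rows[4,8) x cols[0,4) = 4x4
Op 4 fold_right: fold axis v@2; visible region now rows[4,8) x cols[2,4) = 4x2
Op 5 cut(2, 0): punch at orig (6,2); cuts so far [(6, 2)]; region rows[4,8) x cols[2,4) = 4x2
Op 6 cut(2, 1): punch at orig (6,3); cuts so far [(6, 2), (6, 3)]; region rows[4,8) x cols[2,4) = 4x2
Unfold 1 (reflect across v@2): 4 holes -> [(6, 0), (6, 1), (6, 2), (6, 3)]
Unfold 2 (reflect across v@4): 8 holes -> [(6, 0), (6, 1), (6, 2), (6, 3), (6, 4), (6, 5), (6, 6), (6, 7)]
Unfold 3 (reflect across h@4): 16 holes -> [(1, 0), (1, 1), (1, 2), (1, 3), (1, 4), (1, 5), (1, 6), (1, 7), (6, 0), (6, 1), (6, 2), (6, 3), (6, 4), (6, 5), (6, 6), (6, 7)]
Unfold 4 (reflect across v@8): 32 holes -> [(1, 0), (1, 1), (1, 2), (1, 3), (1, 4), (1, 5), (1, 6), (1, 7), (1, 8), (1, 9), (1, 10), (1, 11), (1, 12), (1, 13), (1, 14), (1, 15), (6, 0), (6, 1), (6, 2), (6, 3), (6, 4), (6, 5), (6, 6), (6, 7), (6, 8), (6, 9), (6, 10), (6, 11), (6, 12), (6, 13), (6, 14), (6, 15)]

Answer: ................
OOOOOOOOOOOOOOOO
................
................
................
................
OOOOOOOOOOOOOOOO
................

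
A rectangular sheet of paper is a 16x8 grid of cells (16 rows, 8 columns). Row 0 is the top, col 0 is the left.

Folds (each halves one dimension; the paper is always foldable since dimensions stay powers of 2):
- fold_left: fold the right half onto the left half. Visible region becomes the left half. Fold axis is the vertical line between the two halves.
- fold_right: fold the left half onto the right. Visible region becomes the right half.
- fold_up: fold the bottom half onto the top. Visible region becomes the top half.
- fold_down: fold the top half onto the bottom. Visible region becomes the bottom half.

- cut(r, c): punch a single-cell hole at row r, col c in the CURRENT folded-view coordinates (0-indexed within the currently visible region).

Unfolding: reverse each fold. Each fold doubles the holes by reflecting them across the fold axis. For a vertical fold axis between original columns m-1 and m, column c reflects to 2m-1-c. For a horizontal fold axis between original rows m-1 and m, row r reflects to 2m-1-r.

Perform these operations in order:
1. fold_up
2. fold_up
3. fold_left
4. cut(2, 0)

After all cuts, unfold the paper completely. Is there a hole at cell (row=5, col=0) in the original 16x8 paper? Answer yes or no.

Op 1 fold_up: fold axis h@8; visible region now rows[0,8) x cols[0,8) = 8x8
Op 2 fold_up: fold axis h@4; visible region now rows[0,4) x cols[0,8) = 4x8
Op 3 fold_left: fold axis v@4; visible region now rows[0,4) x cols[0,4) = 4x4
Op 4 cut(2, 0): punch at orig (2,0); cuts so far [(2, 0)]; region rows[0,4) x cols[0,4) = 4x4
Unfold 1 (reflect across v@4): 2 holes -> [(2, 0), (2, 7)]
Unfold 2 (reflect across h@4): 4 holes -> [(2, 0), (2, 7), (5, 0), (5, 7)]
Unfold 3 (reflect across h@8): 8 holes -> [(2, 0), (2, 7), (5, 0), (5, 7), (10, 0), (10, 7), (13, 0), (13, 7)]
Holes: [(2, 0), (2, 7), (5, 0), (5, 7), (10, 0), (10, 7), (13, 0), (13, 7)]

Answer: yes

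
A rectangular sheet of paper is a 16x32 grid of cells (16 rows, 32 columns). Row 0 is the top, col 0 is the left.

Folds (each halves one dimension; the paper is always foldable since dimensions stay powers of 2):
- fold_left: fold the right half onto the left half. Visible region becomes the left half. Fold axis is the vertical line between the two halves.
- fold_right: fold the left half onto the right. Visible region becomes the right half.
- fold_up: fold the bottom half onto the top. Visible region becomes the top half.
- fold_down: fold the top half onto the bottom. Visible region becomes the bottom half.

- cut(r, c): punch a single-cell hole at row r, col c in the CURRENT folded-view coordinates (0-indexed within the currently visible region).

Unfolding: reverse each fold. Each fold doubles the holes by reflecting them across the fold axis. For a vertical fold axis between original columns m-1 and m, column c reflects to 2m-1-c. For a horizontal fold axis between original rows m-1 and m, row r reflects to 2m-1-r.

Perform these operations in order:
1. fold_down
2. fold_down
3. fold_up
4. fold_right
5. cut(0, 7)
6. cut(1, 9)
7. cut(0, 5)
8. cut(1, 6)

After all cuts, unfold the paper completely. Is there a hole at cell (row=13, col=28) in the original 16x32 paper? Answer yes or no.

Op 1 fold_down: fold axis h@8; visible region now rows[8,16) x cols[0,32) = 8x32
Op 2 fold_down: fold axis h@12; visible region now rows[12,16) x cols[0,32) = 4x32
Op 3 fold_up: fold axis h@14; visible region now rows[12,14) x cols[0,32) = 2x32
Op 4 fold_right: fold axis v@16; visible region now rows[12,14) x cols[16,32) = 2x16
Op 5 cut(0, 7): punch at orig (12,23); cuts so far [(12, 23)]; region rows[12,14) x cols[16,32) = 2x16
Op 6 cut(1, 9): punch at orig (13,25); cuts so far [(12, 23), (13, 25)]; region rows[12,14) x cols[16,32) = 2x16
Op 7 cut(0, 5): punch at orig (12,21); cuts so far [(12, 21), (12, 23), (13, 25)]; region rows[12,14) x cols[16,32) = 2x16
Op 8 cut(1, 6): punch at orig (13,22); cuts so far [(12, 21), (12, 23), (13, 22), (13, 25)]; region rows[12,14) x cols[16,32) = 2x16
Unfold 1 (reflect across v@16): 8 holes -> [(12, 8), (12, 10), (12, 21), (12, 23), (13, 6), (13, 9), (13, 22), (13, 25)]
Unfold 2 (reflect across h@14): 16 holes -> [(12, 8), (12, 10), (12, 21), (12, 23), (13, 6), (13, 9), (13, 22), (13, 25), (14, 6), (14, 9), (14, 22), (14, 25), (15, 8), (15, 10), (15, 21), (15, 23)]
Unfold 3 (reflect across h@12): 32 holes -> [(8, 8), (8, 10), (8, 21), (8, 23), (9, 6), (9, 9), (9, 22), (9, 25), (10, 6), (10, 9), (10, 22), (10, 25), (11, 8), (11, 10), (11, 21), (11, 23), (12, 8), (12, 10), (12, 21), (12, 23), (13, 6), (13, 9), (13, 22), (13, 25), (14, 6), (14, 9), (14, 22), (14, 25), (15, 8), (15, 10), (15, 21), (15, 23)]
Unfold 4 (reflect across h@8): 64 holes -> [(0, 8), (0, 10), (0, 21), (0, 23), (1, 6), (1, 9), (1, 22), (1, 25), (2, 6), (2, 9), (2, 22), (2, 25), (3, 8), (3, 10), (3, 21), (3, 23), (4, 8), (4, 10), (4, 21), (4, 23), (5, 6), (5, 9), (5, 22), (5, 25), (6, 6), (6, 9), (6, 22), (6, 25), (7, 8), (7, 10), (7, 21), (7, 23), (8, 8), (8, 10), (8, 21), (8, 23), (9, 6), (9, 9), (9, 22), (9, 25), (10, 6), (10, 9), (10, 22), (10, 25), (11, 8), (11, 10), (11, 21), (11, 23), (12, 8), (12, 10), (12, 21), (12, 23), (13, 6), (13, 9), (13, 22), (13, 25), (14, 6), (14, 9), (14, 22), (14, 25), (15, 8), (15, 10), (15, 21), (15, 23)]
Holes: [(0, 8), (0, 10), (0, 21), (0, 23), (1, 6), (1, 9), (1, 22), (1, 25), (2, 6), (2, 9), (2, 22), (2, 25), (3, 8), (3, 10), (3, 21), (3, 23), (4, 8), (4, 10), (4, 21), (4, 23), (5, 6), (5, 9), (5, 22), (5, 25), (6, 6), (6, 9), (6, 22), (6, 25), (7, 8), (7, 10), (7, 21), (7, 23), (8, 8), (8, 10), (8, 21), (8, 23), (9, 6), (9, 9), (9, 22), (9, 25), (10, 6), (10, 9), (10, 22), (10, 25), (11, 8), (11, 10), (11, 21), (11, 23), (12, 8), (12, 10), (12, 21), (12, 23), (13, 6), (13, 9), (13, 22), (13, 25), (14, 6), (14, 9), (14, 22), (14, 25), (15, 8), (15, 10), (15, 21), (15, 23)]

Answer: no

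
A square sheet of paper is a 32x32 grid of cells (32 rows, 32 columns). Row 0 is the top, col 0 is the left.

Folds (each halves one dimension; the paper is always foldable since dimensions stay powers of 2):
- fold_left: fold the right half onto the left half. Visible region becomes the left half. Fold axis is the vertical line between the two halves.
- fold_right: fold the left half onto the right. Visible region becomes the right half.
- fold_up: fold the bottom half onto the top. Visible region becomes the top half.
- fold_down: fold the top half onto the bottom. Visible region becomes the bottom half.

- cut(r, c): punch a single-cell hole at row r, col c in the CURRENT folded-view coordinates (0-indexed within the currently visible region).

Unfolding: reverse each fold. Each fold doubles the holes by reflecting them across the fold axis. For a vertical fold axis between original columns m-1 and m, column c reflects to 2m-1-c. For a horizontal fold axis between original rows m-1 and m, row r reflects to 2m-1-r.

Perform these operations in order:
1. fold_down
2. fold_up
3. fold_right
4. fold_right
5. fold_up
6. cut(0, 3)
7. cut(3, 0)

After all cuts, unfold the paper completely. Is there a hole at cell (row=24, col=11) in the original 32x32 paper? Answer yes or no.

Op 1 fold_down: fold axis h@16; visible region now rows[16,32) x cols[0,32) = 16x32
Op 2 fold_up: fold axis h@24; visible region now rows[16,24) x cols[0,32) = 8x32
Op 3 fold_right: fold axis v@16; visible region now rows[16,24) x cols[16,32) = 8x16
Op 4 fold_right: fold axis v@24; visible region now rows[16,24) x cols[24,32) = 8x8
Op 5 fold_up: fold axis h@20; visible region now rows[16,20) x cols[24,32) = 4x8
Op 6 cut(0, 3): punch at orig (16,27); cuts so far [(16, 27)]; region rows[16,20) x cols[24,32) = 4x8
Op 7 cut(3, 0): punch at orig (19,24); cuts so far [(16, 27), (19, 24)]; region rows[16,20) x cols[24,32) = 4x8
Unfold 1 (reflect across h@20): 4 holes -> [(16, 27), (19, 24), (20, 24), (23, 27)]
Unfold 2 (reflect across v@24): 8 holes -> [(16, 20), (16, 27), (19, 23), (19, 24), (20, 23), (20, 24), (23, 20), (23, 27)]
Unfold 3 (reflect across v@16): 16 holes -> [(16, 4), (16, 11), (16, 20), (16, 27), (19, 7), (19, 8), (19, 23), (19, 24), (20, 7), (20, 8), (20, 23), (20, 24), (23, 4), (23, 11), (23, 20), (23, 27)]
Unfold 4 (reflect across h@24): 32 holes -> [(16, 4), (16, 11), (16, 20), (16, 27), (19, 7), (19, 8), (19, 23), (19, 24), (20, 7), (20, 8), (20, 23), (20, 24), (23, 4), (23, 11), (23, 20), (23, 27), (24, 4), (24, 11), (24, 20), (24, 27), (27, 7), (27, 8), (27, 23), (27, 24), (28, 7), (28, 8), (28, 23), (28, 24), (31, 4), (31, 11), (31, 20), (31, 27)]
Unfold 5 (reflect across h@16): 64 holes -> [(0, 4), (0, 11), (0, 20), (0, 27), (3, 7), (3, 8), (3, 23), (3, 24), (4, 7), (4, 8), (4, 23), (4, 24), (7, 4), (7, 11), (7, 20), (7, 27), (8, 4), (8, 11), (8, 20), (8, 27), (11, 7), (11, 8), (11, 23), (11, 24), (12, 7), (12, 8), (12, 23), (12, 24), (15, 4), (15, 11), (15, 20), (15, 27), (16, 4), (16, 11), (16, 20), (16, 27), (19, 7), (19, 8), (19, 23), (19, 24), (20, 7), (20, 8), (20, 23), (20, 24), (23, 4), (23, 11), (23, 20), (23, 27), (24, 4), (24, 11), (24, 20), (24, 27), (27, 7), (27, 8), (27, 23), (27, 24), (28, 7), (28, 8), (28, 23), (28, 24), (31, 4), (31, 11), (31, 20), (31, 27)]
Holes: [(0, 4), (0, 11), (0, 20), (0, 27), (3, 7), (3, 8), (3, 23), (3, 24), (4, 7), (4, 8), (4, 23), (4, 24), (7, 4), (7, 11), (7, 20), (7, 27), (8, 4), (8, 11), (8, 20), (8, 27), (11, 7), (11, 8), (11, 23), (11, 24), (12, 7), (12, 8), (12, 23), (12, 24), (15, 4), (15, 11), (15, 20), (15, 27), (16, 4), (16, 11), (16, 20), (16, 27), (19, 7), (19, 8), (19, 23), (19, 24), (20, 7), (20, 8), (20, 23), (20, 24), (23, 4), (23, 11), (23, 20), (23, 27), (24, 4), (24, 11), (24, 20), (24, 27), (27, 7), (27, 8), (27, 23), (27, 24), (28, 7), (28, 8), (28, 23), (28, 24), (31, 4), (31, 11), (31, 20), (31, 27)]

Answer: yes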